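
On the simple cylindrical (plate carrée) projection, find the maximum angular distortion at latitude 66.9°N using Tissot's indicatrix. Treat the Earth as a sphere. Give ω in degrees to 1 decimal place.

51.8°

Plate carrée maps x = Rλ, y = Rφ. The meridian scale is h = 1 and the parallel scale is k = 1/cos φ = sec φ.
At 66.9°: h = 1.000, k = 2.549; principal scales a = 2.549, b = 1.000.
sin(ω/2) = (a − b)/(a + b) = 1.549/3.549 = 0.4364, so ω = 2 arcsin(0.4364) ≈ 51.8°.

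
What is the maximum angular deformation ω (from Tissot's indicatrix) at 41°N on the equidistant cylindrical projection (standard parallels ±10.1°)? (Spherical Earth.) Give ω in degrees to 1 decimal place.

The equidistant cylindrical projection with φ₀ = 10.1° has h = 1 (meridians true) and k = cos φ₀ / cos φ along parallels.
At 41°: h = 1.000, k = 1.304; principal scales a = 1.304, b = 1.000.
sin(ω/2) = (a − b)/(a + b) = 0.3045/2.304 = 0.1321, so ω = 2 arcsin(0.1321) ≈ 15.2°.

15.2°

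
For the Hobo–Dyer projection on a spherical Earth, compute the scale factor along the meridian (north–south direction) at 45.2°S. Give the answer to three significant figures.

0.888

Hobo–Dyer is a cylindrical equal-area projection with standard parallels at ±37.5°. Cylindrical equal-area (φ₀ = 37.5°): h = cos φ / cos 37.5° along meridians, k = cos 37.5° / cos φ along parallels; h·k = 1.
h = cos 45.2° / cos 37.5° = 0.7046/0.7934 = 0.8882.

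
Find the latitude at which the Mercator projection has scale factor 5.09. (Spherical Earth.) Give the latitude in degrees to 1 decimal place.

Mercator scale is k = sec φ = 1/cos φ.
1/cos φ = 5.09  ⇒  cos φ = 0.1965  ⇒  φ = arccos(0.1965) ≈ 78.7°.

78.7°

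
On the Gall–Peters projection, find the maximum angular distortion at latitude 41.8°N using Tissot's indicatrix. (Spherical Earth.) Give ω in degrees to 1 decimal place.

6.1°

The Gall–Peters projection is cylindrical equal-area with φ₀ = 45°. For cylindrical equal-area with standard parallel φ₀, h = cos φ / cos φ₀ and k = cos φ₀ / cos φ, so h·k = 1.
At 41.8°: h = 1.054, k = 0.9485; principal scales a = 1.054, b = 0.9485.
sin(ω/2) = (a − b)/(a + b) = 0.1057/2.003 = 0.05279, so ω = 2 arcsin(0.05279) ≈ 6.1°.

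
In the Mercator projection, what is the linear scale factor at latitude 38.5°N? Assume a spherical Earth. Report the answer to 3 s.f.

Mercator is conformal, so the point scale is isotropic: h = k = sec φ = 1/cos φ.
k = 1/cos 38.5° = 1/0.7826 = 1.278.

1.28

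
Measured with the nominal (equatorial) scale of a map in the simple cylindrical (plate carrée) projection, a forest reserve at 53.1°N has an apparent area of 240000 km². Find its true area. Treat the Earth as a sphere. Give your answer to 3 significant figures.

144000 km²

Plate carrée maps x = Rλ, y = Rφ. The meridian scale is h = 1 and the parallel scale is k = 1/cos φ = sec φ.
Areal scale = h·k = 1 × sec φ; at 53.1°, h = 1.000, k = 1.666, so h·k = 1.666.
True area = apparent / (areal scale) = 240000 / 1.666 ≈ 144000 km².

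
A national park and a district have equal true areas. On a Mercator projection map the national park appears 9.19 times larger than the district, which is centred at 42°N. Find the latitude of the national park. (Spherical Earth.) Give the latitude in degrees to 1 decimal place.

75.8°

For equal true areas on Mercator, apparent areas scale as sec²φ, so the ratio is cos²φ₂ / cos²φ₁.
cos²φ₂ / cos²φ₁ = 9.19  ⇒  cos φ₁ = cos 42° / √9.19 = 0.7431/3.032 = 0.2451.
φ₁ = arccos(0.2451) ≈ 75.8°.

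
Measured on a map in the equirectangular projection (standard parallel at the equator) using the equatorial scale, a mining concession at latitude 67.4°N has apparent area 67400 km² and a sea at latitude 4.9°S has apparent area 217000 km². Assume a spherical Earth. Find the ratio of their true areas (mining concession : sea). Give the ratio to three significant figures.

0.120

On the plate carrée, areal scale = h·k = 1 × sec φ, so true area = apparent × cos φ.
True area of mining concession: 67400 × cos(67.4°) = 67400 × 0.3843 = 25900 km².
True area of sea: 217000 × cos(4.9°) = 217000 × 0.9963 = 216200 km².
Ratio = 25900 / 216200 ≈ 0.120.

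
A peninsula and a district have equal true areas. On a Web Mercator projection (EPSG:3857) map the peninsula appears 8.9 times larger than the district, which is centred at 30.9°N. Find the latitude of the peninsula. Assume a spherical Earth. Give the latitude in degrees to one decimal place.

73.3°

For equal true areas on Mercator, apparent areas scale as sec²φ, so the ratio is cos²φ₂ / cos²φ₁.
cos²φ₂ / cos²φ₁ = 8.9  ⇒  cos φ₁ = cos 30.9° / √8.9 = 0.8581/2.983 = 0.2876.
φ₁ = arccos(0.2876) ≈ 73.3°.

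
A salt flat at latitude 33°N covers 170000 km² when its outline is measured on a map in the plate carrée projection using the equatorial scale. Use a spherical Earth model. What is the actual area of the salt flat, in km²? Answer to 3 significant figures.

In the plate carrée (x = Rλ, y = Rφ), meridians are true-scale (h = 1) and parallels are stretched by k = sec φ.
Areal scale = h·k = 1 × sec φ; at 33°, h = 1.000, k = 1.192, so h·k = 1.192.
True area = apparent / (areal scale) = 170000 / 1.192 ≈ 143000 km².

143000 km²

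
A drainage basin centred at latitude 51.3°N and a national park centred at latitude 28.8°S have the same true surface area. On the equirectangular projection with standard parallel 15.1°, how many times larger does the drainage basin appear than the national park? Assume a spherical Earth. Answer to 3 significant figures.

With standard parallel φ₀ = 15.1°, the equirectangular projection gives x = Rλ cos φ₀, y = Rφ, so h = 1 and k = cos 15.1° / cos φ.
Areal scale at 51.3°: h·k = 1.000 × 1.544 = 1.544.
Areal scale at 28.8°: h·k = 1.000 × 1.102 = 1.102.
Ratio = 1.544/1.102 ≈ 1.40.

1.40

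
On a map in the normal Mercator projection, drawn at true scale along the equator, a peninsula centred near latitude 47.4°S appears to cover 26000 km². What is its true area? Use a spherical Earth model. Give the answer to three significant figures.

11900 km²

For Mercator, h = k = sec φ (a conformal cylindrical projection has a single point scale, 1/cos φ).
Areal scale = k² = sec²φ = 1/cos²(47.4°) = 1/0.6769² = 2.183.
True area = apparent / (areal scale) = 26000 / 2.183 ≈ 11900 km².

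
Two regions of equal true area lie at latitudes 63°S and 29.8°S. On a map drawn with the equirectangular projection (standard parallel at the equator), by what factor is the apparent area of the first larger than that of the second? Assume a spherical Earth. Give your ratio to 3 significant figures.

Plate carrée maps x = Rλ, y = Rφ. The meridian scale is h = 1 and the parallel scale is k = 1/cos φ = sec φ.
Areal scale at 63°: h·k = 1.000 × 2.203 = 2.203.
Areal scale at 29.8°: h·k = 1.000 × 1.152 = 1.152.
Ratio = 2.203/1.152 ≈ 1.91.

1.91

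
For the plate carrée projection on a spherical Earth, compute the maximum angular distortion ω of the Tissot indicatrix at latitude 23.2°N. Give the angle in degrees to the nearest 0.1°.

4.8°

In the plate carrée (x = Rλ, y = Rφ), meridians are true-scale (h = 1) and parallels are stretched by k = sec φ.
At 23.2°: h = 1.000, k = 1.088; principal scales a = 1.088, b = 1.000.
sin(ω/2) = (a − b)/(a + b) = 0.08798/2.088 = 0.04214, so ω = 2 arcsin(0.04214) ≈ 4.8°.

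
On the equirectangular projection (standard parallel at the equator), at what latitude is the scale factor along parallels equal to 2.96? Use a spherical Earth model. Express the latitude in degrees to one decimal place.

Plate carrée: h = 1, k = sec φ along parallels.
sec φ = 2.96  ⇒  cos φ = 0.3378  ⇒  φ ≈ 70.3°.

70.3°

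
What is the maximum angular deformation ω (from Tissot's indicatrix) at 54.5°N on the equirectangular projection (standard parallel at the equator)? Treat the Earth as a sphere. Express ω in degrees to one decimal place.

Plate carrée maps x = Rλ, y = Rφ. The meridian scale is h = 1 and the parallel scale is k = 1/cos φ = sec φ.
At 54.5°: h = 1.000, k = 1.722; principal scales a = 1.722, b = 1.000.
sin(ω/2) = (a − b)/(a + b) = 0.7221/2.722 = 0.2653, so ω = 2 arcsin(0.2653) ≈ 30.8°.

30.8°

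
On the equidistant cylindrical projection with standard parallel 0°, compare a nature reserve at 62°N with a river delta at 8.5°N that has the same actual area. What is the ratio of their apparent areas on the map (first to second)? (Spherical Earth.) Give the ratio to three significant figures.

2.11

For the equirectangular projection with φ₀ = 0 (plate carrée), h = 1 along meridians and k = sec φ along parallels.
Areal scale at 62°: h·k = 1.000 × 2.130 = 2.130.
Areal scale at 8.5°: h·k = 1.000 × 1.011 = 1.011.
Ratio = 2.130/1.011 ≈ 2.11.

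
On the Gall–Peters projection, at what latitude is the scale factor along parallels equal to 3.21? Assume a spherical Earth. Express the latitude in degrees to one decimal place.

77.3°

Gall–Peters is a cylindrical equal-area projection with standard parallels at ±45°. Cylindrical equal-area (φ₀ = 45°): h = cos φ / cos 45° along meridians, k = cos 45° / cos φ along parallels; h·k = 1.
k = cos φ₀ / cos φ = 3.21  ⇒  cos φ = cos 45° / 3.21 = 0.2203.
φ = arccos(0.2203) ≈ 77.3°.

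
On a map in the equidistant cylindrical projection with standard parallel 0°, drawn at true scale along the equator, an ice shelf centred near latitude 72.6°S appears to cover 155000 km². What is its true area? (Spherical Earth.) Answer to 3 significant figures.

46400 km²

In the plate carrée (x = Rλ, y = Rφ), meridians are true-scale (h = 1) and parallels are stretched by k = sec φ.
Areal scale = h·k = 1 × sec φ; at 72.6°, h = 1.000, k = 3.344, so h·k = 3.344.
True area = apparent / (areal scale) = 155000 / 3.344 ≈ 46400 km².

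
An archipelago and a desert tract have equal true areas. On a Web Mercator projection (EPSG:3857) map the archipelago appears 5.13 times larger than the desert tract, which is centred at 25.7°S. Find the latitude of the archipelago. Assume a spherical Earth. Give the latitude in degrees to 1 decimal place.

For equal true areas on Mercator, apparent areas scale as sec²φ, so the ratio is cos²φ₂ / cos²φ₁.
cos²φ₂ / cos²φ₁ = 5.13  ⇒  cos φ₁ = cos 25.7° / √5.13 = 0.9011/2.265 = 0.3978.
φ₁ = arccos(0.3978) ≈ 66.6°.

66.6°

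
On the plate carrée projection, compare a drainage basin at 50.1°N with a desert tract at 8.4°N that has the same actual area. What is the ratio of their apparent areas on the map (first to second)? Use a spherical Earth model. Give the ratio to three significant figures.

1.54

In the plate carrée (x = Rλ, y = Rφ), meridians are true-scale (h = 1) and parallels are stretched by k = sec φ.
Areal scale at 50.1°: h·k = 1.000 × 1.559 = 1.559.
Areal scale at 8.4°: h·k = 1.000 × 1.011 = 1.011.
Ratio = 1.559/1.011 ≈ 1.54.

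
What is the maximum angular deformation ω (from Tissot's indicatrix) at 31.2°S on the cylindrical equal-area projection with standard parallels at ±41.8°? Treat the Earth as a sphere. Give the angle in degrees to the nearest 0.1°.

A cylindrical equal-area projection with standard parallel φ₀ has meridian scale h = cos φ / cos φ₀ and parallel scale k = cos φ₀ / cos φ (so areas are preserved, h·k = 1).
At 31.2°: h = 1.147, k = 0.8715; principal scales a = 1.147, b = 0.8715.
sin(ω/2) = (a − b)/(a + b) = 0.2759/2.019 = 0.1366, so ω = 2 arcsin(0.1366) ≈ 15.7°.

15.7°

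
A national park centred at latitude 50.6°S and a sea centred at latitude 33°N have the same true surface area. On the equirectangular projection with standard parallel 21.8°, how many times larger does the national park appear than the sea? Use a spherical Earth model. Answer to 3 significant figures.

With standard parallel φ₀ = 21.8°, the equirectangular projection gives x = Rλ cos φ₀, y = Rφ, so h = 1 and k = cos 21.8° / cos φ.
Areal scale at 50.6°: h·k = 1.000 × 1.463 = 1.463.
Areal scale at 33°: h·k = 1.000 × 1.107 = 1.107.
Ratio = 1.463/1.107 ≈ 1.32.

1.32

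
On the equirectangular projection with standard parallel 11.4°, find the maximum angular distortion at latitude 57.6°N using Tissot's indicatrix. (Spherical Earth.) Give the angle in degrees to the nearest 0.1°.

With standard parallel φ₀ = 11.4°, the equirectangular projection gives x = Rλ cos φ₀, y = Rφ, so h = 1 and k = cos 11.4° / cos φ.
At 57.6°: h = 1.000, k = 1.829; principal scales a = 1.829, b = 1.000.
sin(ω/2) = (a − b)/(a + b) = 0.8295/2.829 = 0.2932, so ω = 2 arcsin(0.2932) ≈ 34.1°.

34.1°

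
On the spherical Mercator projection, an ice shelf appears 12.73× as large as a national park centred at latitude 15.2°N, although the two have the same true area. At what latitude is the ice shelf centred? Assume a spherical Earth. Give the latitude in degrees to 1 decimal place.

74.3°

On Mercator, (apparent₁)/(apparent₂) = sec²φ₁ / sec²φ₂ when true areas are equal.
cos²φ₂ / cos²φ₁ = 12.73  ⇒  cos φ₁ = cos 15.2° / √12.73 = 0.9650/3.568 = 0.2705.
φ₁ = arccos(0.2705) ≈ 74.3°.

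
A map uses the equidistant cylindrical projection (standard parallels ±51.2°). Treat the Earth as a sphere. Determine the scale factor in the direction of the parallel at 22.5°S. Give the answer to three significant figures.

In the equirectangular projection with standard parallel φ₀ = 51.2° (x = Rλ cos φ₀, y = Rφ), meridians are true-scale (h = 1) and the parallel scale is k = cos φ₀ / cos φ.
k = cos 51.2° / cos 22.5° = 0.6266/0.9239 = 0.6782.

0.678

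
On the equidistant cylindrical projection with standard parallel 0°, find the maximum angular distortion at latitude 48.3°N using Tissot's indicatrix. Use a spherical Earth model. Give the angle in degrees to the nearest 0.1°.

23.2°

In the plate carrée (x = Rλ, y = Rφ), meridians are true-scale (h = 1) and parallels are stretched by k = sec φ.
At 48.3°: h = 1.000, k = 1.503; principal scales a = 1.503, b = 1.000.
sin(ω/2) = (a − b)/(a + b) = 0.5032/2.503 = 0.2010, so ω = 2 arcsin(0.2010) ≈ 23.2°.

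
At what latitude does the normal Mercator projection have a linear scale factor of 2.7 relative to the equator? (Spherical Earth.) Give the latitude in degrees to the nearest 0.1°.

68.3°

Mercator scale is k = sec φ = 1/cos φ.
1/cos φ = 2.7  ⇒  cos φ = 0.3704  ⇒  φ = arccos(0.3704) ≈ 68.3°.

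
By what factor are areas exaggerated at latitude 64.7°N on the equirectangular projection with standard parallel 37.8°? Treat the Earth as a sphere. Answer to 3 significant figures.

In the equirectangular projection with standard parallel φ₀ = 37.8° (x = Rλ cos φ₀, y = Rφ), meridians are true-scale (h = 1) and the parallel scale is k = cos φ₀ / cos φ.
Areal scale = h·k = 1 × cos φ₀ / cos φ; at 64.7°, h = 1.000, k = 1.849, so h·k = 1.849.

1.85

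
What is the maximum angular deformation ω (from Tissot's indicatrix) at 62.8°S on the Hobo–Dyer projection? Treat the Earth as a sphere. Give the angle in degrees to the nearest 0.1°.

Hobo–Dyer is a cylindrical equal-area projection with standard parallels at ±37.5°. For cylindrical equal-area with standard parallel φ₀, h = cos φ / cos φ₀ and k = cos φ₀ / cos φ, so h·k = 1.
At 62.8°: h = 0.5762, k = 1.736; principal scales a = 1.736, b = 0.5762.
sin(ω/2) = (a − b)/(a + b) = 1.159/2.312 = 0.5015, so ω = 2 arcsin(0.5015) ≈ 60.2°.

60.2°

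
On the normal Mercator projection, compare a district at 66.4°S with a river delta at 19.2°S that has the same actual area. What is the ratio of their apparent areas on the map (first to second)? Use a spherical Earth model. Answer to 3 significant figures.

Mercator areal scale is sec²φ.
At 66.4°: sec²(66.4°) = 1/0.4003² = 6.239.
At 19.2°: sec²(19.2°) = 1/0.9444² = 1.121.
Ratio = 6.239/1.121 = cos²(19.2°)/cos²(66.4°) ≈ 5.56.

5.56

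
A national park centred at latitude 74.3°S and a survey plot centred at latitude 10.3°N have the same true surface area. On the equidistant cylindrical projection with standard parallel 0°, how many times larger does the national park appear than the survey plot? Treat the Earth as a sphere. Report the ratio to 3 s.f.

3.64

For the equirectangular projection with φ₀ = 0 (plate carrée), h = 1 along meridians and k = sec φ along parallels.
Areal scale at 74.3°: h·k = 1.000 × 3.695 = 3.695.
Areal scale at 10.3°: h·k = 1.000 × 1.016 = 1.016.
Ratio = 3.695/1.016 ≈ 3.64.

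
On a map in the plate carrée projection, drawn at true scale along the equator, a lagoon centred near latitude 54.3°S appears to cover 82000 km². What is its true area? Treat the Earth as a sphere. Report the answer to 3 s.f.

Plate carrée maps x = Rλ, y = Rφ. The meridian scale is h = 1 and the parallel scale is k = 1/cos φ = sec φ.
Areal scale = h·k = 1 × sec φ; at 54.3°, h = 1.000, k = 1.714, so h·k = 1.714.
True area = apparent / (areal scale) = 82000 / 1.714 ≈ 47900 km².

47900 km²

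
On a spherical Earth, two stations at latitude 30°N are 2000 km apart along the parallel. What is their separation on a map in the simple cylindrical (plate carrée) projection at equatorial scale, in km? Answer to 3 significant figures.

In the plate carrée (x = Rλ, y = Rφ), meridians are true-scale (h = 1) and parallels are stretched by k = sec φ.
Along the parallel, k = sec 30° = 1/0.8660 = 1.155.
Map distance = 2000 × 1.155 ≈ 2310 km.

2310 km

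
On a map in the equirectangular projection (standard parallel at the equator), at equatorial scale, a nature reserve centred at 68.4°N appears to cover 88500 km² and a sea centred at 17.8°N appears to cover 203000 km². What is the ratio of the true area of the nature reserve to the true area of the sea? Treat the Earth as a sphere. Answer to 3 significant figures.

0.169

On the plate carrée, areal scale = h·k = 1 × sec φ, so true area = apparent × cos φ.
True area of nature reserve: 88500 × cos(68.4°) = 88500 × 0.3681 = 32580 km².
True area of sea: 203000 × cos(17.8°) = 203000 × 0.9521 = 193300 km².
Ratio = 32580 / 193300 ≈ 0.169.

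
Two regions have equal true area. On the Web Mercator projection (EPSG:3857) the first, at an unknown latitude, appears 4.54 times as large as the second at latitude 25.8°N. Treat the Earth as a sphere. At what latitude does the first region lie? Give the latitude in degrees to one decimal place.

65.0°

On Mercator, (apparent₁)/(apparent₂) = sec²φ₁ / sec²φ₂ when true areas are equal.
cos²φ₂ / cos²φ₁ = 4.54  ⇒  cos φ₁ = cos 25.8° / √4.54 = 0.9003/2.131 = 0.4225.
φ₁ = arccos(0.4225) ≈ 65.0°.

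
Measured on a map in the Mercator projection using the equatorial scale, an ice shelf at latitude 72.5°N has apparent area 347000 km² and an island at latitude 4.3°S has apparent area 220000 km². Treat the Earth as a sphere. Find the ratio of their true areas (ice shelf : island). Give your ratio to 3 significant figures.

0.143

On Mercator the areal scale is sec²φ, so true area = apparent × cos²φ.
True area of ice shelf: 347000 × cos²(72.5°) = 347000 × 0.09042 = 31380 km².
True area of island: 220000 × cos²(4.3°) = 220000 × 0.9944 = 218800 km².
Ratio = 31380 / 218800 ≈ 0.143.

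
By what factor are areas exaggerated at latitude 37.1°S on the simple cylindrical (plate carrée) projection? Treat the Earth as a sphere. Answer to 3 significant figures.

Plate carrée maps x = Rλ, y = Rφ. The meridian scale is h = 1 and the parallel scale is k = 1/cos φ = sec φ.
Areal scale = h·k = 1 × sec φ; at 37.1°, h = 1.000, k = 1.254, so h·k = 1.254.

1.25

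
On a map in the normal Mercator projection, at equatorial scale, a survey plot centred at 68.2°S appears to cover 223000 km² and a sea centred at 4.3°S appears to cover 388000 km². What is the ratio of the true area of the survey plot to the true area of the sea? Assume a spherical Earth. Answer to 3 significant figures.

Mercator's areal exaggeration is sec²φ; hence true area = (apparent area) · cos²φ.
True area of survey plot: 223000 × cos²(68.2°) = 223000 × 0.1379 = 30750 km².
True area of sea: 388000 × cos²(4.3°) = 388000 × 0.9944 = 385800 km².
Ratio = 30750 / 385800 ≈ 0.0797.

0.0797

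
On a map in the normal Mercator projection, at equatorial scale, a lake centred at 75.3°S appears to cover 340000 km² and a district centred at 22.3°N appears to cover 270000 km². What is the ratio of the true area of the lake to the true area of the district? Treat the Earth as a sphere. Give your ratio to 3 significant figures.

Mercator's areal exaggeration is sec²φ; hence true area = (apparent area) · cos²φ.
True area of lake: 340000 × cos²(75.3°) = 340000 × 0.06439 = 21890 km².
True area of district: 270000 × cos²(22.3°) = 270000 × 0.8560 = 231100 km².
Ratio = 21890 / 231100 ≈ 0.0947.

0.0947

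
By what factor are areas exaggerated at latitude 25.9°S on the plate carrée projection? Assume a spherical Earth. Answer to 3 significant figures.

For the equirectangular projection with φ₀ = 0 (plate carrée), h = 1 along meridians and k = sec φ along parallels.
Areal scale = h·k = 1 × sec φ; at 25.9°, h = 1.000, k = 1.112, so h·k = 1.112.

1.11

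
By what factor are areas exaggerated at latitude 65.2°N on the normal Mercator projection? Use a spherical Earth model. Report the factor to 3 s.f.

5.68

For Mercator, h = k = sec φ (a conformal cylindrical projection has a single point scale, 1/cos φ).
Areal scale = k² = sec²φ = 1/cos²(65.2°) = 1/0.4195² = 5.684.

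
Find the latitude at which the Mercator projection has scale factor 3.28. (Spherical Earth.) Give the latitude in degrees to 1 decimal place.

Mercator scale is k = sec φ = 1/cos φ.
1/cos φ = 3.28  ⇒  cos φ = 0.3049  ⇒  φ = arccos(0.3049) ≈ 72.2°.

72.2°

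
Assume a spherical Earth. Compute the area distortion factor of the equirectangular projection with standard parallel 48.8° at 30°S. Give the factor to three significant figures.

The equidistant cylindrical projection with φ₀ = 48.8° has h = 1 (meridians true) and k = cos φ₀ / cos φ along parallels.
Areal scale = h·k = 1 × cos φ₀ / cos φ; at 30°, h = 1.000, k = 0.7606, so h·k = 0.7606.

0.761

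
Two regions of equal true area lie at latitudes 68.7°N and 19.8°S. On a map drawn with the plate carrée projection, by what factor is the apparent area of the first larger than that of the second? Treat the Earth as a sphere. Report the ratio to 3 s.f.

For the equirectangular projection with φ₀ = 0 (plate carrée), h = 1 along meridians and k = sec φ along parallels.
Areal scale at 68.7°: h·k = 1.000 × 2.753 = 2.753.
Areal scale at 19.8°: h·k = 1.000 × 1.063 = 1.063.
Ratio = 2.753/1.063 ≈ 2.59.

2.59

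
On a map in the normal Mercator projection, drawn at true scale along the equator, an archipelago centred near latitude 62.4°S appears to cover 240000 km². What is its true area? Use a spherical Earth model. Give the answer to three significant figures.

51500 km²

Mercator is conformal, so the point scale is isotropic: h = k = sec φ = 1/cos φ.
Areal scale = k² = sec²φ = 1/cos²(62.4°) = 1/0.4633² = 4.659.
True area = apparent / (areal scale) = 240000 / 4.659 ≈ 51500 km².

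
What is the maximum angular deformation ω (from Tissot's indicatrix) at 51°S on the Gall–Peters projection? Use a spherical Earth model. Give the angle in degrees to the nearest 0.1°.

Gall–Peters is a cylindrical equal-area projection with standard parallels at ±45°. A cylindrical equal-area projection with standard parallel φ₀ has meridian scale h = cos φ / cos φ₀ and parallel scale k = cos φ₀ / cos φ (so areas are preserved, h·k = 1).
At 51°: h = 0.8900, k = 1.124; principal scales a = 1.124, b = 0.8900.
sin(ω/2) = (a − b)/(a + b) = 0.2336/2.014 = 0.1160, so ω = 2 arcsin(0.1160) ≈ 13.3°.

13.3°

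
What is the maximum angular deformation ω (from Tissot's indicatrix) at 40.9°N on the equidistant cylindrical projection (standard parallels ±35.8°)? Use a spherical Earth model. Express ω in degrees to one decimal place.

4.0°

In the equirectangular projection with standard parallel φ₀ = 35.8° (x = Rλ cos φ₀, y = Rφ), meridians are true-scale (h = 1) and the parallel scale is k = cos φ₀ / cos φ.
At 40.9°: h = 1.000, k = 1.073; principal scales a = 1.073, b = 1.000.
sin(ω/2) = (a − b)/(a + b) = 0.07304/2.073 = 0.03524, so ω = 2 arcsin(0.03524) ≈ 4.0°.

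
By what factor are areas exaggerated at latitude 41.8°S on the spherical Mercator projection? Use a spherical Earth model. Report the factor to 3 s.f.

1.80

Mercator is conformal, so the point scale is isotropic: h = k = sec φ = 1/cos φ.
Areal scale = k² = sec²φ = 1/cos²(41.8°) = 1/0.7455² = 1.799.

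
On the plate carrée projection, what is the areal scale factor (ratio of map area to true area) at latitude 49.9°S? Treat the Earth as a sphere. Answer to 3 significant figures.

1.55

Plate carrée maps x = Rλ, y = Rφ. The meridian scale is h = 1 and the parallel scale is k = 1/cos φ = sec φ.
Areal scale = h·k = 1 × sec φ; at 49.9°, h = 1.000, k = 1.552, so h·k = 1.552.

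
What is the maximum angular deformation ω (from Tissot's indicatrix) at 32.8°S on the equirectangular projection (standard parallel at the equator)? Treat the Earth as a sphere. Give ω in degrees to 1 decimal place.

9.9°

For the equirectangular projection with φ₀ = 0 (plate carrée), h = 1 along meridians and k = sec φ along parallels.
At 32.8°: h = 1.000, k = 1.190; principal scales a = 1.190, b = 1.000.
sin(ω/2) = (a − b)/(a + b) = 0.1897/2.190 = 0.08662, so ω = 2 arcsin(0.08662) ≈ 9.9°.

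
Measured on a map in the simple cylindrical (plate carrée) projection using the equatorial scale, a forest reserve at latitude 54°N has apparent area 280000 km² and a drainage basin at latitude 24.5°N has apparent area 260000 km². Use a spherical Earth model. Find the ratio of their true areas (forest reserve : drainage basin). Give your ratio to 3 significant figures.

On the plate carrée, areal scale = h·k = 1 × sec φ, so true area = apparent × cos φ.
True area of forest reserve: 280000 × cos(54°) = 280000 × 0.5878 = 164600 km².
True area of drainage basin: 260000 × cos(24.5°) = 260000 × 0.9100 = 236600 km².
Ratio = 164600 / 236600 ≈ 0.696.

0.696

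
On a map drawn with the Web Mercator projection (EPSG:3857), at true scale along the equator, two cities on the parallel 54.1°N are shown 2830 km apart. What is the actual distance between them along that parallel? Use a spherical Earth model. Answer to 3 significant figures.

1660 km

For Mercator, h = k = sec φ (a conformal cylindrical projection has a single point scale, 1/cos φ).
Along the parallel at 54.1°, map distances are exaggerated by k = sec 54.1° = 1.705.
True distance = 2830 / 1.705 = 2830 × cos 54.1° ≈ 1660 km.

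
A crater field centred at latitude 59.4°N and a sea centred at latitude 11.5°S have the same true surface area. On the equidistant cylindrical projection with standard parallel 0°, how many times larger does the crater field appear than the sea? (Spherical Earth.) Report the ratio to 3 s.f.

In the plate carrée (x = Rλ, y = Rφ), meridians are true-scale (h = 1) and parallels are stretched by k = sec φ.
Areal scale at 59.4°: h·k = 1.000 × 1.964 = 1.964.
Areal scale at 11.5°: h·k = 1.000 × 1.020 = 1.020.
Ratio = 1.964/1.020 ≈ 1.93.

1.93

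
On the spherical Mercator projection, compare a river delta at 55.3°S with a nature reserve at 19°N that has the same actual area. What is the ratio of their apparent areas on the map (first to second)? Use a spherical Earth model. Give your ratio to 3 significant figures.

Mercator areal scale is sec²φ.
At 55.3°: sec²(55.3°) = 1/0.5693² = 3.086.
At 19°: sec²(19°) = 1/0.9455² = 1.119.
Ratio = 3.086/1.119 = cos²(19°)/cos²(55.3°) ≈ 2.76.

2.76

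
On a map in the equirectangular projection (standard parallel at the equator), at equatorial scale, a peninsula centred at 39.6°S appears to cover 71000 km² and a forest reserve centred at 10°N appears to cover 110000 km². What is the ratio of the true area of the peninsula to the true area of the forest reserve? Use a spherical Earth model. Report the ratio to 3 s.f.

0.505

Plate carrée has h = 1 and k = sec φ, giving areal scale sec φ; true area = (apparent area) · cos φ.
True area of peninsula: 71000 × cos(39.6°) = 71000 × 0.7705 = 54710 km².
True area of forest reserve: 110000 × cos(10°) = 110000 × 0.9848 = 108300 km².
Ratio = 54710 / 108300 ≈ 0.505.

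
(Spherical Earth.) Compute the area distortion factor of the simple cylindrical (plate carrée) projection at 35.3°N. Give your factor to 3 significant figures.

1.23

For the equirectangular projection with φ₀ = 0 (plate carrée), h = 1 along meridians and k = sec φ along parallels.
Areal scale = h·k = 1 × sec φ; at 35.3°, h = 1.000, k = 1.225, so h·k = 1.225.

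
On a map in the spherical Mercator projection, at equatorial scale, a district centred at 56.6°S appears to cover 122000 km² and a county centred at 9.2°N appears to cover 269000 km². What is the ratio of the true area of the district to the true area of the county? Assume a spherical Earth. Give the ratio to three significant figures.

Mercator's areal exaggeration is sec²φ; hence true area = (apparent area) · cos²φ.
True area of district: 122000 × cos²(56.6°) = 122000 × 0.3030 = 36970 km².
True area of county: 269000 × cos²(9.2°) = 269000 × 0.9744 = 262100 km².
Ratio = 36970 / 262100 ≈ 0.141.

0.141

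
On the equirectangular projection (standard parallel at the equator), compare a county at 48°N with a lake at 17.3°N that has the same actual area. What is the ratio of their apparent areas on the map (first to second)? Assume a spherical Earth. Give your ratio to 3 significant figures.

In the plate carrée (x = Rλ, y = Rφ), meridians are true-scale (h = 1) and parallels are stretched by k = sec φ.
Areal scale at 48°: h·k = 1.000 × 1.494 = 1.494.
Areal scale at 17.3°: h·k = 1.000 × 1.047 = 1.047.
Ratio = 1.494/1.047 ≈ 1.43.

1.43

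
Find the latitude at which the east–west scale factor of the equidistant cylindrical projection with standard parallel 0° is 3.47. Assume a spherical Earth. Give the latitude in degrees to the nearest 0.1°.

73.3°

Plate carrée: h = 1, k = sec φ along parallels.
sec φ = 3.47  ⇒  cos φ = 0.2882  ⇒  φ ≈ 73.3°.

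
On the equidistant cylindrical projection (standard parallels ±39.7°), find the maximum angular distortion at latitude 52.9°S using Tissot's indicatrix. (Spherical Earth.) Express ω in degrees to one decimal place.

13.9°

In the equirectangular projection with standard parallel φ₀ = 39.7° (x = Rλ cos φ₀, y = Rφ), meridians are true-scale (h = 1) and the parallel scale is k = cos φ₀ / cos φ.
At 52.9°: h = 1.000, k = 1.276; principal scales a = 1.276, b = 1.000.
sin(ω/2) = (a − b)/(a + b) = 0.2755/2.276 = 0.1211, so ω = 2 arcsin(0.1211) ≈ 13.9°.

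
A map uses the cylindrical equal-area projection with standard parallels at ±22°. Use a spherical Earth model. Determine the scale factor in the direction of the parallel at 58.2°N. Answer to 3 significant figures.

Cylindrical equal-area (φ₀ = 22°): h = cos φ / cos 22° along meridians, k = cos 22° / cos φ along parallels; h·k = 1.
k = cos 22° / cos 58.2° = 0.9272/0.5270 = 1.760.

1.76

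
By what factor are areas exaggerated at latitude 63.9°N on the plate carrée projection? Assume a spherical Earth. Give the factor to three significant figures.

For the equirectangular projection with φ₀ = 0 (plate carrée), h = 1 along meridians and k = sec φ along parallels.
Areal scale = h·k = 1 × sec φ; at 63.9°, h = 1.000, k = 2.273, so h·k = 2.273.

2.27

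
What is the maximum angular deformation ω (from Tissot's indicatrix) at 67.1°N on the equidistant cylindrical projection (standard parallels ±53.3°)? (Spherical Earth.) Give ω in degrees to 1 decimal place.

The equidistant cylindrical projection with φ₀ = 53.3° has h = 1 (meridians true) and k = cos φ₀ / cos φ along parallels.
At 67.1°: h = 1.000, k = 1.536; principal scales a = 1.536, b = 1.000.
sin(ω/2) = (a − b)/(a + b) = 0.5358/2.536 = 0.2113, so ω = 2 arcsin(0.2113) ≈ 24.4°.

24.4°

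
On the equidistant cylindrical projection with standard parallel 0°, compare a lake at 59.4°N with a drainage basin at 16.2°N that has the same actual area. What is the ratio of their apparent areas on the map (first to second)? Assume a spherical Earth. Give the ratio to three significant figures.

In the plate carrée (x = Rλ, y = Rφ), meridians are true-scale (h = 1) and parallels are stretched by k = sec φ.
Areal scale at 59.4°: h·k = 1.000 × 1.964 = 1.964.
Areal scale at 16.2°: h·k = 1.000 × 1.041 = 1.041.
Ratio = 1.964/1.041 ≈ 1.89.

1.89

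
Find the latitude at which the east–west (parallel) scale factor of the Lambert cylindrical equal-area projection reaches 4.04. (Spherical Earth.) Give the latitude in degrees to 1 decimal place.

The Lambert cylindrical equal-area projection is the cylindrical equal-area projection with its standard parallel at the equator (φ₀ = 0). A cylindrical equal-area projection with standard parallel φ₀ has meridian scale h = cos φ / cos φ₀ and parallel scale k = cos φ₀ / cos φ (so areas are preserved, h·k = 1).
k = cos φ₀ / cos φ = 4.04  ⇒  cos φ = cos 0° / 4.04 = 0.2475.
φ = arccos(0.2475) ≈ 75.7°.

75.7°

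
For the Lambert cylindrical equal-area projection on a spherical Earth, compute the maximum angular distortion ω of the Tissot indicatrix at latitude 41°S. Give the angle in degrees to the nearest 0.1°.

The Lambert cylindrical equal-area projection is the cylindrical equal-area projection with its standard parallel at the equator (φ₀ = 0). Cylindrical equal-area (φ₀ = 0°): h = cos φ / cos 0° along meridians, k = cos 0° / cos φ along parallels; h·k = 1.
At 41°: h = 0.7547, k = 1.325; principal scales a = 1.325, b = 0.7547.
sin(ω/2) = (a − b)/(a + b) = 0.5703/2.080 = 0.2742, so ω = 2 arcsin(0.2742) ≈ 31.8°.

31.8°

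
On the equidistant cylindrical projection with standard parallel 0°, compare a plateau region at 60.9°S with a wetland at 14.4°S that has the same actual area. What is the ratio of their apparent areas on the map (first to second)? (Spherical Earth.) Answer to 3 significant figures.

For the equirectangular projection with φ₀ = 0 (plate carrée), h = 1 along meridians and k = sec φ along parallels.
Areal scale at 60.9°: h·k = 1.000 × 2.056 = 2.056.
Areal scale at 14.4°: h·k = 1.000 × 1.032 = 1.032.
Ratio = 2.056/1.032 ≈ 1.99.

1.99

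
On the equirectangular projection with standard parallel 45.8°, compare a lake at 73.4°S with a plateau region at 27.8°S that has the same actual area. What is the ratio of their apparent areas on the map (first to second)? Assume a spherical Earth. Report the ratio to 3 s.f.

3.10

The equidistant cylindrical projection with φ₀ = 45.8° has h = 1 (meridians true) and k = cos φ₀ / cos φ along parallels.
Areal scale at 73.4°: h·k = 1.000 × 2.440 = 2.440.
Areal scale at 27.8°: h·k = 1.000 × 0.7881 = 0.7881.
Ratio = 2.440/0.7881 ≈ 3.10.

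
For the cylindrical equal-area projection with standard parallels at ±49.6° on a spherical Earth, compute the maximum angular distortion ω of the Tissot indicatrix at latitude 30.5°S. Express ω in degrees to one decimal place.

For cylindrical equal-area with standard parallel φ₀, h = cos φ / cos φ₀ and k = cos φ₀ / cos φ, so h·k = 1.
At 30.5°: h = 1.329, k = 0.7522; principal scales a = 1.329, b = 0.7522.
sin(ω/2) = (a − b)/(a + b) = 0.5772/2.082 = 0.2773, so ω = 2 arcsin(0.2773) ≈ 32.2°.

32.2°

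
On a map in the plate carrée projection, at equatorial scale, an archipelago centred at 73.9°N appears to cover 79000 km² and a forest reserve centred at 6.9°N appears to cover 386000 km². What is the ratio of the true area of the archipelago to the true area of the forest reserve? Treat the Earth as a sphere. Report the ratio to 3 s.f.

Plate carrée has h = 1 and k = sec φ, giving areal scale sec φ; true area = (apparent area) · cos φ.
True area of archipelago: 79000 × cos(73.9°) = 79000 × 0.2773 = 21910 km².
True area of forest reserve: 386000 × cos(6.9°) = 386000 × 0.9928 = 383200 km².
Ratio = 21910 / 383200 ≈ 0.0572.

0.0572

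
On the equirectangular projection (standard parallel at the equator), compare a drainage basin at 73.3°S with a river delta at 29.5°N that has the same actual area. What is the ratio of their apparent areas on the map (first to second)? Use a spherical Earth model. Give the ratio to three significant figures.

3.03

Plate carrée maps x = Rλ, y = Rφ. The meridian scale is h = 1 and the parallel scale is k = 1/cos φ = sec φ.
Areal scale at 73.3°: h·k = 1.000 × 3.480 = 3.480.
Areal scale at 29.5°: h·k = 1.000 × 1.149 = 1.149.
Ratio = 3.480/1.149 ≈ 3.03.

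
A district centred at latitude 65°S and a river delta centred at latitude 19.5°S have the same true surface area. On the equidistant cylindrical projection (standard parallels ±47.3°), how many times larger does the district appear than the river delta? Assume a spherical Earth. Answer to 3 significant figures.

2.23

In the equirectangular projection with standard parallel φ₀ = 47.3° (x = Rλ cos φ₀, y = Rφ), meridians are true-scale (h = 1) and the parallel scale is k = cos φ₀ / cos φ.
Areal scale at 65°: h·k = 1.000 × 1.605 = 1.605.
Areal scale at 19.5°: h·k = 1.000 × 0.7194 = 0.7194.
Ratio = 1.605/0.7194 ≈ 2.23.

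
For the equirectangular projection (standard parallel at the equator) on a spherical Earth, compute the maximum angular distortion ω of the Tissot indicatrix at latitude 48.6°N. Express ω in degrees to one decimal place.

Plate carrée maps x = Rλ, y = Rφ. The meridian scale is h = 1 and the parallel scale is k = 1/cos φ = sec φ.
At 48.6°: h = 1.000, k = 1.512; principal scales a = 1.512, b = 1.000.
sin(ω/2) = (a − b)/(a + b) = 0.5121/2.512 = 0.2039, so ω = 2 arcsin(0.2039) ≈ 23.5°.

23.5°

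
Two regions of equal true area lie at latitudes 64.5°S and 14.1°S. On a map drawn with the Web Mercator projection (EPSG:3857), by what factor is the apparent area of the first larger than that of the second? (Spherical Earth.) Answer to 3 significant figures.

On Mercator, area is exaggerated by sec²φ = 1/cos²φ.
At 64.5°: sec²(64.5°) = 1/0.4305² = 5.395.
At 14.1°: sec²(14.1°) = 1/0.9699² = 1.063.
Ratio = 5.395/1.063 = cos²(14.1°)/cos²(64.5°) ≈ 5.08.

5.08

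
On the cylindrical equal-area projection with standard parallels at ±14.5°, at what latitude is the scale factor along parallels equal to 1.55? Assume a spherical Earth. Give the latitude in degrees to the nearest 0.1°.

For cylindrical equal-area with standard parallel φ₀, h = cos φ / cos φ₀ and k = cos φ₀ / cos φ, so h·k = 1.
k = cos φ₀ / cos φ = 1.55  ⇒  cos φ = cos 14.5° / 1.55 = 0.6246.
φ = arccos(0.6246) ≈ 51.3°.

51.3°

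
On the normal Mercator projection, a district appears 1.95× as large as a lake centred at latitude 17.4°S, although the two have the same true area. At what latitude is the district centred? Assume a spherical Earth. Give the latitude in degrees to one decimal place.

46.9°

Mercator areal scale is sec²φ, so apparent-area ratio = sec²φ₁ / sec²φ₂ = cos²φ₂ / cos²φ₁.
cos²φ₂ / cos²φ₁ = 1.95  ⇒  cos φ₁ = cos 17.4° / √1.95 = 0.9542/1.396 = 0.6833.
φ₁ = arccos(0.6833) ≈ 46.9°.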